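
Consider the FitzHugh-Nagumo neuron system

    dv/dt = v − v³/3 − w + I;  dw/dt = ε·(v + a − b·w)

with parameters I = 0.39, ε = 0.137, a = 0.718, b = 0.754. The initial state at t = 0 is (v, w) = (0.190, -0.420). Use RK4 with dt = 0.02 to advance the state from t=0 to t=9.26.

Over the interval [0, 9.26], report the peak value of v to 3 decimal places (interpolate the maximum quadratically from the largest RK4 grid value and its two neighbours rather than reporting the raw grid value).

t=0.000: state=(0.190, -0.420)
step 1 (dt=0.02): k1=(0.998, 0.168), k2=(1.006, 0.169), k3=(1.006, 0.169), k4=(1.014, 0.170); state += dt/6·(k1+2k2+2k3+k4)
t=0.020: state=(0.210, -0.417)
t=0.040: state=(0.231, -0.413)
t=0.060: state=(0.251, -0.410)
continuing one RK4 step at a time; state shown every 25 steps (Δt=0.5):
t=0.500: state=(0.783, -0.319)
t=1.000: state=(1.413, -0.181)
t=1.500: state=(1.756, -0.016)
t=2.000: state=(1.834, 0.153)
t=2.500: state=(1.809, 0.316)
t=3.000: state=(1.755, 0.467)
t=3.500: state=(1.690, 0.606)
t=4.000: state=(1.621, 0.734)
t=4.500: state=(1.548, 0.851)
t=5.000: state=(1.471, 0.957)
t=5.500: state=(1.390, 1.052)
t=6.000: state=(1.303, 1.137)
t=6.500: state=(1.208, 1.211)
t=7.000: state=(1.101, 1.275)
t=7.500: state=(0.976, 1.329)
t=8.000: state=(0.824, 1.370)
t=8.500: state=(0.625, 1.398)
t=9.000: state=(0.343, 1.408)
t=9.260: state=(0.141, 1.405)
largest grid value and its neighbours: v(2.020)=1.83412, v(2.040)=1.83420, v(2.060)=1.83414
parabola through these three points peaks at t≈2.042 with v≈1.83420

max v = 1.834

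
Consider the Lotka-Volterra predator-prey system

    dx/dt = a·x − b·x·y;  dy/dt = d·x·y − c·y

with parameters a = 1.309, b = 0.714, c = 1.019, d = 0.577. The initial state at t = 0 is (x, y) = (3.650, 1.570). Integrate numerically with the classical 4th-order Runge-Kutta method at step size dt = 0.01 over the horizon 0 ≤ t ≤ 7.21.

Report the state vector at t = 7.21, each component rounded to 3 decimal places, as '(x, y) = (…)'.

(x, y) = (1.171, 3.329)

t=0.000: state=(3.650, 1.570)
step 1 (dt=0.01): k1=(0.686, 1.707), k2=(0.665, 1.719), k3=(0.664, 1.719), k4=(0.643, 1.731); state += dt/6·(k1+2k2+2k3+k4)
t=0.010: state=(3.657, 1.587)
t=0.020: state=(3.663, 1.605)
t=0.030: state=(3.669, 1.622)
continuing one RK4 step at a time; state shown every 25 steps (Δt=0.25):
t=0.250: state=(3.666, 2.071)
t=0.500: state=(3.333, 2.670)
t=0.750: state=(2.729, 3.211)
t=1.000: state=(2.067, 3.516)
t=1.250: state=(1.524, 3.524)
t=1.500: state=(1.146, 3.305)
t=1.750: state=(0.907, 2.966)
t=2.000: state=(0.766, 2.592)
t=2.250: state=(0.692, 2.230)
t=2.500: state=(0.664, 1.905)
t=2.750: state=(0.672, 1.626)
t=3.000: state=(0.713, 1.392)
t=3.250: state=(0.785, 1.201)
t=3.500: state=(0.891, 1.050)
t=3.750: state=(1.036, 0.935)
t=4.000: state=(1.226, 0.853)
t=4.250: state=(1.467, 0.802)
t=4.500: state=(1.768, 0.785)
t=4.750: state=(2.129, 0.805)
t=5.000: state=(2.544, 0.873)
t=5.250: state=(2.987, 1.009)
t=5.500: state=(3.396, 1.240)
t=5.750: state=(3.663, 1.604)
t=6.000: state=(3.653, 2.115)
t=6.250: state=(3.293, 2.717)
t=6.500: state=(2.676, 3.245)
t=6.750: state=(2.019, 3.527)
t=7.000: state=(1.488, 3.513)
t=7.210: state=(1.171, 3.329)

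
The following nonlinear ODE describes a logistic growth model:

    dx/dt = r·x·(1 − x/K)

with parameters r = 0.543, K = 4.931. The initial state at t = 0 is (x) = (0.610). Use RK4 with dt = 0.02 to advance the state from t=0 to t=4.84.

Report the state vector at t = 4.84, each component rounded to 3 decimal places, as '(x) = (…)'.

t=0.000: state=(0.610)
step 1 (dt=0.02): k1=(0.290), k2=(0.291), k3=(0.291), k4=(0.293); state += dt/6·(k1+2k2+2k3+k4)
t=0.020: state=(0.616)
t=0.040: state=(0.622)
t=0.060: state=(0.628)
continuing one RK4 step at a time; state shown every 10 steps (Δt=0.2):
t=0.200: state=(0.670)
t=0.400: state=(0.736)
t=0.600: state=(0.807)
t=0.800: state=(0.882)
t=1.000: state=(0.964)
t=1.200: state=(1.051)
t=1.400: state=(1.144)
t=1.600: state=(1.242)
t=1.800: state=(1.345)
t=2.000: state=(1.454)
t=2.200: state=(1.568)
t=2.400: state=(1.686)
t=2.600: state=(1.809)
t=2.800: state=(1.935)
t=3.000: state=(2.064)
t=3.200: state=(2.195)
t=3.400: state=(2.328)
t=3.600: state=(2.462)
t=3.800: state=(2.596)
t=4.000: state=(2.729)
t=4.200: state=(2.860)
t=4.400: state=(2.989)
t=4.600: state=(3.115)
t=4.800: state=(3.238)
t=4.840: state=(3.262)

(x) = (3.262)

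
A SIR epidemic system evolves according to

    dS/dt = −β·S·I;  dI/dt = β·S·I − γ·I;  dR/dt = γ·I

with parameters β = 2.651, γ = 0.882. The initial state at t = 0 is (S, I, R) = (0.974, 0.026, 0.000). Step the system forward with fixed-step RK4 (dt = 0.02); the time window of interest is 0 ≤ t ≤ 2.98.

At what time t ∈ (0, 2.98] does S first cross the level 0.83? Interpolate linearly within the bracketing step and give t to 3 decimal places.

t = 0.969

t=0.000: state=(0.974, 0.026, 0.000)
step 1 (dt=0.02): k1=(-0.067, 0.044, 0.023), k2=(-0.068, 0.045, 0.023), k3=(-0.068, 0.045, 0.023), k4=(-0.069, 0.046, 0.024); state += dt/6·(k1+2k2+2k3+k4)
t=0.020: state=(0.973, 0.027, 0.000)
t=0.040: state=(0.971, 0.028, 0.001)
t=0.060: state=(0.970, 0.029, 0.001)
continuing one RK4 step at a time; state shown every 5 steps (Δt=0.1):
t=0.100: state=(0.967, 0.031, 0.002)
t=0.200: state=(0.958, 0.036, 0.005)
t=0.300: state=(0.948, 0.043, 0.009)
t=0.400: state=(0.937, 0.050, 0.013)
t=0.500: state=(0.923, 0.059, 0.018)
t=0.600: state=(0.908, 0.069, 0.024)
t=0.700: state=(0.890, 0.080, 0.030)
t=0.800: state=(0.870, 0.093, 0.038)
t=0.900: state=(0.847, 0.106, 0.046)
t=0.960: state=(0.832, 0.115, 0.052)
next step: t=0.980: state=(0.827, 0.118, 0.054) — S has crossed 0.83
linear interpolation between t=0.960 (0.83229) and t=0.980 (0.82715) → t≈0.969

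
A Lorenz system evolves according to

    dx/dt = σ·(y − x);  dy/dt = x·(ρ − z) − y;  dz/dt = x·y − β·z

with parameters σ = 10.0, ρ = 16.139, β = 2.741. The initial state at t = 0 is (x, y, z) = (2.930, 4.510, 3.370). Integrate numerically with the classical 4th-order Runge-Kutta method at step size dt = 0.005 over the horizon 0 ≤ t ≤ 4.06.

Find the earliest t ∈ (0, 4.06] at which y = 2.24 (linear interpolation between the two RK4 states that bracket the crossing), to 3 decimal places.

t=0.000: state=(2.930, 4.510, 3.370)
step 1 (dt=0.005): k1=(15.800, 32.903, 3.977), k2=(16.228, 33.296, 4.372), k3=(16.227, 33.305, 4.377), k4=(16.654, 33.707, 4.784); state += dt/6·(k1+2k2+2k3+k4)
t=0.005: state=(3.011, 4.677, 3.392)
t=0.010: state=(3.097, 4.847, 3.418)
t=0.015: state=(3.186, 5.022, 3.448)
continuing one RK4 step at a time; state shown every 40 steps (Δt=0.2):
t=0.200: state=(9.394, 13.617, 11.323)
t=0.400: state=(8.463, 3.171, 23.087)
t=0.415: state=(7.663, 2.324, 22.481)
next step: t=0.420: state=(7.397, 2.079, 22.257) — y has crossed 2.24
linear interpolation between t=0.415 (2.32422) and t=0.420 (2.07862) → t≈0.417

t = 0.417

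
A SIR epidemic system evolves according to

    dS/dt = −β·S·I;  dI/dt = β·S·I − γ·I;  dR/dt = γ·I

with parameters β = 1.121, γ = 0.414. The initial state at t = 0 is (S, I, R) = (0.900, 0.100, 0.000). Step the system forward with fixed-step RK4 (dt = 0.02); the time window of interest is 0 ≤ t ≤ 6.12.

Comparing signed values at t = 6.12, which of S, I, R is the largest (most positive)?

t=0.000: state=(0.900, 0.100, 0.000)
step 1 (dt=0.02): k1=(-0.101, 0.059, 0.041), k2=(-0.101, 0.060, 0.042), k3=(-0.101, 0.060, 0.042), k4=(-0.102, 0.060, 0.042); state += dt/6·(k1+2k2+2k3+k4)
t=0.020: state=(0.898, 0.101, 0.001)
t=0.040: state=(0.896, 0.102, 0.002)
t=0.060: state=(0.894, 0.104, 0.003)
continuing one RK4 step at a time; state shown every 10 steps (Δt=0.2):
t=0.200: state=(0.879, 0.112, 0.009)
t=0.400: state=(0.856, 0.126, 0.019)
t=0.600: state=(0.831, 0.140, 0.030)
t=0.800: state=(0.804, 0.155, 0.042)
t=1.000: state=(0.775, 0.170, 0.055)
t=1.200: state=(0.745, 0.185, 0.070)
t=1.400: state=(0.713, 0.201, 0.086)
t=1.600: state=(0.681, 0.216, 0.103)
t=1.800: state=(0.647, 0.231, 0.122)
t=2.000: state=(0.614, 0.245, 0.141)
t=2.200: state=(0.580, 0.258, 0.162)
t=2.400: state=(0.547, 0.269, 0.184)
t=2.600: state=(0.514, 0.279, 0.207)
t=2.800: state=(0.483, 0.287, 0.230)
t=3.000: state=(0.452, 0.294, 0.254)
t=3.200: state=(0.423, 0.298, 0.279)
t=3.400: state=(0.396, 0.301, 0.304)
t=3.600: state=(0.370, 0.302, 0.329)
t=3.800: state=(0.346, 0.301, 0.354)
t=4.000: state=(0.323, 0.299, 0.378)
t=4.200: state=(0.302, 0.295, 0.403)
t=4.400: state=(0.283, 0.290, 0.427)
t=4.600: state=(0.265, 0.284, 0.451)
t=4.800: state=(0.249, 0.277, 0.474)
t=5.000: state=(0.235, 0.269, 0.497)
t=5.200: state=(0.221, 0.260, 0.519)
t=5.400: state=(0.209, 0.252, 0.540)
t=5.600: state=(0.197, 0.242, 0.560)
t=5.800: state=(0.187, 0.233, 0.580)
t=6.000: state=(0.178, 0.223, 0.599)
t=6.120: state=(0.173, 0.218, 0.610)
compare at T: S=0.173, I=0.218, R=0.610

largest component: R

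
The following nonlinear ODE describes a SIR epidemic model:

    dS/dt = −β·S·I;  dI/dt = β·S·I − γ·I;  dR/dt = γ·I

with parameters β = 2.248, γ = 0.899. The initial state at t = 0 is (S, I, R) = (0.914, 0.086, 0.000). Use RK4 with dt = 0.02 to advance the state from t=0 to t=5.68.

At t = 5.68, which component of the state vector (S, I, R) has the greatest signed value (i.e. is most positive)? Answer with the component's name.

largest component: R

t=0.000: state=(0.914, 0.086, 0.000)
step 1 (dt=0.02): k1=(-0.177, 0.099, 0.077), k2=(-0.178, 0.100, 0.078), k3=(-0.178, 0.100, 0.078), k4=(-0.180, 0.101, 0.079); state += dt/6·(k1+2k2+2k3+k4)
t=0.020: state=(0.910, 0.088, 0.002)
t=0.040: state=(0.907, 0.090, 0.003)
t=0.060: state=(0.903, 0.092, 0.005)
continuing one RK4 step at a time; state shown every 10 steps (Δt=0.2):
t=0.200: state=(0.875, 0.107, 0.017)
t=0.400: state=(0.829, 0.132, 0.039)
t=0.600: state=(0.777, 0.158, 0.065)
t=0.800: state=(0.720, 0.185, 0.096)
t=1.000: state=(0.658, 0.210, 0.131)
t=1.200: state=(0.596, 0.233, 0.171)
t=1.400: state=(0.534, 0.251, 0.215)
t=1.600: state=(0.476, 0.263, 0.261)
t=1.800: state=(0.422, 0.269, 0.309)
t=2.000: state=(0.374, 0.269, 0.357)
t=2.200: state=(0.332, 0.263, 0.405)
t=2.400: state=(0.295, 0.253, 0.452)
t=2.600: state=(0.264, 0.240, 0.496)
t=2.800: state=(0.238, 0.224, 0.538)
t=3.000: state=(0.216, 0.207, 0.577)
t=3.200: state=(0.198, 0.190, 0.612)
t=3.400: state=(0.182, 0.173, 0.645)
t=3.600: state=(0.169, 0.156, 0.674)
t=3.800: state=(0.158, 0.141, 0.701)
t=4.000: state=(0.149, 0.126, 0.725)
t=4.200: state=(0.141, 0.112, 0.746)
t=4.400: state=(0.135, 0.100, 0.765)
t=4.600: state=(0.129, 0.088, 0.782)
t=4.800: state=(0.124, 0.078, 0.797)
t=5.000: state=(0.120, 0.069, 0.811)
t=5.200: state=(0.117, 0.061, 0.822)
t=5.400: state=(0.114, 0.054, 0.832)
t=5.600: state=(0.111, 0.047, 0.842)
t=5.680: state=(0.111, 0.045, 0.845)
compare at T: S=0.111, I=0.045, R=0.845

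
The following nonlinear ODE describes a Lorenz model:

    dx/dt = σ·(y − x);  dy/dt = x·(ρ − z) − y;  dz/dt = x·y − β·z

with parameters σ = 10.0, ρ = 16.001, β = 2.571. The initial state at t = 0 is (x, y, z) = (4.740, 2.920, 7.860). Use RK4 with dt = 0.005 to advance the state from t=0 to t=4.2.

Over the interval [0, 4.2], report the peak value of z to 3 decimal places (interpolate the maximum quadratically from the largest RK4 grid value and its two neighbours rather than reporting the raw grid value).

t=0.000: state=(4.740, 2.920, 7.860)
step 1 (dt=0.005): k1=(-18.200, 35.668, -6.367), k2=(-16.853, 35.283, -6.041), k3=(-16.897, 35.308, -6.037), k4=(-15.590, 34.945, -5.714); state += dt/6·(k1+2k2+2k3+k4)
t=0.005: state=(4.656, 3.096, 7.830)
t=0.010: state=(4.584, 3.270, 7.803)
t=0.015: state=(4.524, 3.440, 7.779)
continuing one RK4 step at a time; state shown every 40 steps (Δt=0.2):
t=0.200: state=(6.893, 9.475, 10.220)
t=0.400: state=(9.410, 7.803, 20.292)
t=0.600: state=(4.106, 2.148, 16.487)
t=0.800: state=(2.762, 3.079, 10.986)
t=1.000: state=(4.871, 6.677, 9.406)
t=1.200: state=(8.880, 10.072, 15.976)
t=1.400: state=(6.597, 4.091, 18.868)
t=1.600: state=(3.454, 3.013, 13.473)
t=1.800: state=(4.264, 5.413, 10.419)
t=2.000: state=(7.547, 9.239, 13.471)
t=2.200: state=(7.827, 6.189, 18.825)
t=2.400: state=(4.437, 3.435, 15.206)
t=2.600: state=(4.240, 4.922, 11.643)
t=2.800: state=(6.678, 8.184, 12.728)
t=3.000: state=(8.004, 7.304, 17.774)
t=3.200: state=(5.302, 4.091, 16.159)
t=3.400: state=(4.463, 4.796, 12.692)
t=3.600: state=(6.204, 7.427, 12.721)
t=3.800: state=(7.770, 7.634, 16.749)
t=4.000: state=(5.900, 4.751, 16.529)
t=4.200: state=(4.765, 4.849, 13.498)
largest grid value and its neighbours: z(0.430)=20.64887, z(0.435)=20.65580, z(0.440)=20.64876
parabola through these three points peaks at t≈0.435 with z≈20.65580

max z = 20.656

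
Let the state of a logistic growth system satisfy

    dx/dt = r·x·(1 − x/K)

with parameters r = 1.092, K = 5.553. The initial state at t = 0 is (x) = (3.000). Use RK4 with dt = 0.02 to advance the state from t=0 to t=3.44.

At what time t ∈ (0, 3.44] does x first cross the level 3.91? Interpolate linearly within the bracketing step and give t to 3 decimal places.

t = 0.646

t=0.000: state=(3.000)
step 1 (dt=0.02): k1=(1.506), k2=(1.505), k3=(1.505), k4=(1.503); state += dt/6·(k1+2k2+2k3+k4)
t=0.020: state=(3.030)
t=0.040: state=(3.060)
t=0.060: state=(3.090)
continuing one RK4 step at a time; state shown every 10 steps (Δt=0.2):
t=0.200: state=(3.297)
t=0.400: state=(3.583)
t=0.600: state=(3.851)
t=0.640: state=(3.902)
next step: t=0.660: state=(3.927) — x has crossed 3.91
linear interpolation between t=0.640 (3.90213) and t=0.660 (3.92736) → t≈0.646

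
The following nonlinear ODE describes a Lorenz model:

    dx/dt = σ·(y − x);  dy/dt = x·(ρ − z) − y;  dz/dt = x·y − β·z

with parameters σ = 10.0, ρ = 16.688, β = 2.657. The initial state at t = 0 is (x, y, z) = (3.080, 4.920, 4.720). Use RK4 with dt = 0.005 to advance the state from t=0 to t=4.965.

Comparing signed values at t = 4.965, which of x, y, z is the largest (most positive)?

largest component: z

t=0.000: state=(3.080, 4.920, 4.720)
step 1 (dt=0.005): k1=(18.400, 31.941, 2.613), k2=(18.739, 32.392, 3.071), k3=(18.741, 32.397, 3.076), k4=(19.083, 32.852, 3.547); state += dt/6·(k1+2k2+2k3+k4)
t=0.005: state=(3.174, 5.082, 4.735)
t=0.010: state=(3.271, 5.249, 4.756)
t=0.015: state=(3.371, 5.420, 4.781)
continuing one RK4 step at a time; state shown every 40 steps (Δt=0.2):
t=0.200: state=(9.579, 13.505, 12.762)
t=0.400: state=(8.102, 3.029, 23.165)
t=0.600: state=(1.505, 0.336, 14.191)
t=0.800: state=(0.990, 1.285, 8.461)
t=1.000: state=(2.555, 4.015, 5.666)
t=1.200: state=(7.930, 11.759, 10.051)
t=1.400: state=(9.797, 5.947, 23.524)
t=1.600: state=(2.458, 0.661, 15.757)
t=1.800: state=(1.437, 1.739, 9.532)
t=2.000: state=(3.278, 4.989, 6.776)
t=2.200: state=(8.851, 12.149, 12.791)
t=2.400: state=(8.457, 4.516, 22.375)
t=2.600: state=(2.535, 1.339, 14.727)
t=2.800: state=(2.322, 3.021, 9.344)
t=3.000: state=(5.392, 7.899, 8.727)
t=3.200: state=(10.225, 10.682, 19.151)
t=3.400: state=(5.413, 2.440, 18.987)
t=3.600: state=(2.651, 2.590, 12.302)
t=3.800: state=(4.221, 5.844, 9.351)
t=4.000: state=(8.715, 10.821, 14.790)
t=4.200: state=(7.675, 4.874, 20.499)
t=4.400: state=(3.555, 2.775, 14.569)
t=4.600: state=(4.031, 5.139, 10.667)
t=4.800: state=(7.590, 9.655, 13.334)
t=4.965: state=(8.914, 7.855, 19.617)
compare at T: x=8.914, y=7.855, z=19.617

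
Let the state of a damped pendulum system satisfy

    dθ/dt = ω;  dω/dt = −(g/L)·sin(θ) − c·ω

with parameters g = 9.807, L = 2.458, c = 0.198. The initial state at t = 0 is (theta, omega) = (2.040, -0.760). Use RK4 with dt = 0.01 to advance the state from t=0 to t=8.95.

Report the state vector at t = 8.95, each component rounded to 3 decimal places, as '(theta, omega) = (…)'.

(theta, omega) = (-0.723, 0.575)

t=0.000: state=(2.040, -0.760)
step 1 (dt=0.01): k1=(-0.760, -3.408), k2=(-0.777, -3.412), k3=(-0.777, -3.412), k4=(-0.794, -3.415); state += dt/6·(k1+2k2+2k3+k4)
t=0.010: state=(2.032, -0.794)
t=0.020: state=(2.024, -0.828)
t=0.030: state=(2.016, -0.863)
continuing one RK4 step at a time; state shown every 50 steps (Δt=0.5):
t=0.500: state=(1.220, -2.519)
t=1.000: state=(-0.287, -3.074)
t=1.500: state=(-1.437, -1.326)
t=2.000: state=(-1.587, 0.694)
t=2.500: state=(-0.788, 2.384)
t=3.000: state=(0.508, 2.386)
t=3.500: state=(1.291, 0.623)
t=4.000: state=(1.121, -1.254)
t=4.500: state=(0.170, -2.287)
t=5.000: state=(-0.826, -1.405)
t=5.500: state=(-1.093, 0.356)
t=6.000: state=(-0.530, 1.749)
t=6.500: state=(0.404, 1.679)
t=7.000: state=(0.919, 0.275)
t=7.500: state=(0.673, -1.181)
t=8.000: state=(-0.091, -1.623)
t=8.500: state=(-0.706, -0.667)
t=8.950: state=(-0.723, 0.575)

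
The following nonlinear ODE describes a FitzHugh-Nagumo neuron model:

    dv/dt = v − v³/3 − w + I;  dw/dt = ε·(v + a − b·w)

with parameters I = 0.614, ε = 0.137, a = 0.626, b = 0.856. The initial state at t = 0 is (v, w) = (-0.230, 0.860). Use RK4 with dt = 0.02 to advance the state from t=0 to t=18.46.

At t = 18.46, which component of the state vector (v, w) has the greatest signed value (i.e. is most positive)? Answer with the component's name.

largest component: v

t=0.000: state=(-0.230, 0.860)
step 1 (dt=0.02): k1=(-0.472, -0.047), k2=(-0.476, -0.047), k3=(-0.476, -0.047), k4=(-0.480, -0.048); state += dt/6·(k1+2k2+2k3+k4)
t=0.020: state=(-0.240, 0.859)
t=0.040: state=(-0.249, 0.858)
t=0.060: state=(-0.259, 0.857)
continuing one RK4 step at a time; state shown every 50 steps (Δt=1):
t=1.000: state=(-0.904, 0.776)
t=2.000: state=(-1.534, 0.607)
t=3.000: state=(-1.638, 0.411)
t=4.000: state=(-1.568, 0.239)
t=5.000: state=(-1.469, 0.097)
t=6.000: state=(-1.362, -0.015)
t=7.000: state=(-1.249, -0.102)
t=8.000: state=(-1.128, -0.163)
t=9.000: state=(-0.991, -0.201)
t=10.000: state=(-0.824, -0.215)
t=11.000: state=(-0.588, -0.203)
t=12.000: state=(-0.168, -0.151)
t=13.000: state=(0.755, -0.022)
t=14.000: state=(1.720, 0.233)
t=15.000: state=(1.808, 0.521)
t=16.000: state=(1.709, 0.772)
t=17.000: state=(1.592, 0.981)
t=18.000: state=(1.470, 1.151)
t=18.460: state=(1.411, 1.217)
compare at T: v=1.411, w=1.217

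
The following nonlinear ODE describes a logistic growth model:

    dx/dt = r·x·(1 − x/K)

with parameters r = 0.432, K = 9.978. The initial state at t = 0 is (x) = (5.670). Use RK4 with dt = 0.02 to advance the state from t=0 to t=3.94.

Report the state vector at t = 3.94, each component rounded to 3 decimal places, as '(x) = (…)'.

(x) = (8.764)

t=0.000: state=(5.670)
step 1 (dt=0.02): k1=(1.058), k2=(1.057), k3=(1.057), k4=(1.056); state += dt/6·(k1+2k2+2k3+k4)
t=0.020: state=(5.691)
t=0.040: state=(5.712)
t=0.060: state=(5.733)
continuing one RK4 step at a time; state shown every 10 steps (Δt=0.2):
t=0.200: state=(5.880)
t=0.400: state=(6.087)
t=0.600: state=(6.290)
t=0.800: state=(6.489)
t=1.000: state=(6.682)
t=1.200: state=(6.870)
t=1.400: state=(7.052)
t=1.600: state=(7.227)
t=1.800: state=(7.396)
t=2.000: state=(7.558)
t=2.200: state=(7.713)
t=2.400: state=(7.860)
t=2.600: state=(8.001)
t=2.800: state=(8.134)
t=3.000: state=(8.261)
t=3.200: state=(8.380)
t=3.400: state=(8.493)
t=3.600: state=(8.599)
t=3.800: state=(8.698)
t=3.940: state=(8.764)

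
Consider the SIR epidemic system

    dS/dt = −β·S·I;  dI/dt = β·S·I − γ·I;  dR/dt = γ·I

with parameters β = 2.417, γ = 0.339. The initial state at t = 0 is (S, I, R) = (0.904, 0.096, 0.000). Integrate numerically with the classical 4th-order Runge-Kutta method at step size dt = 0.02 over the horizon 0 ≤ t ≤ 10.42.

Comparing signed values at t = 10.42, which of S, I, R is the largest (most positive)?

t=0.000: state=(0.904, 0.096, 0.000)
step 1 (dt=0.02): k1=(-0.210, 0.177, 0.033), k2=(-0.213, 0.180, 0.033), k3=(-0.213, 0.180, 0.033), k4=(-0.217, 0.183, 0.034); state += dt/6·(k1+2k2+2k3+k4)
t=0.020: state=(0.900, 0.100, 0.001)
t=0.040: state=(0.895, 0.103, 0.001)
t=0.060: state=(0.891, 0.107, 0.002)
continuing one RK4 step at a time; state shown every 25 steps (Δt=0.5):
t=0.500: state=(0.752, 0.223, 0.026)
t=1.000: state=(0.515, 0.406, 0.079)
t=1.500: state=(0.286, 0.553, 0.161)
t=2.000: state=(0.141, 0.598, 0.260)
t=2.500: state=(0.069, 0.571, 0.360)
t=3.000: state=(0.036, 0.512, 0.452)
t=3.500: state=(0.020, 0.447, 0.533)
t=4.000: state=(0.012, 0.384, 0.604)
t=4.500: state=(0.008, 0.328, 0.664)
t=5.000: state=(0.006, 0.279, 0.715)
t=5.500: state=(0.004, 0.237, 0.759)
t=6.000: state=(0.003, 0.201, 0.796)
t=6.500: state=(0.002, 0.170, 0.827)
t=7.000: state=(0.002, 0.144, 0.854)
t=7.500: state=(0.002, 0.122, 0.876)
t=8.000: state=(0.002, 0.103, 0.895)
t=8.500: state=(0.001, 0.087, 0.911)
t=9.000: state=(0.001, 0.074, 0.925)
t=9.500: state=(0.001, 0.062, 0.937)
t=10.000: state=(0.001, 0.053, 0.946)
t=10.420: state=(0.001, 0.046, 0.953)
compare at T: S=0.001, I=0.046, R=0.953

largest component: R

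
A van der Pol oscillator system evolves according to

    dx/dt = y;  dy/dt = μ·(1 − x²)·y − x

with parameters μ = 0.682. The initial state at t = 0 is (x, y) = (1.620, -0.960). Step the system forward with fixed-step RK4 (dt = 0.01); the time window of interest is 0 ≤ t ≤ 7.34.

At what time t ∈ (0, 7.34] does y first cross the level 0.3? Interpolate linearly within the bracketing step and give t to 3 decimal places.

t=0.000: state=(1.620, -0.960)
step 1 (dt=0.01): k1=(-0.960, -0.556), k2=(-0.963, -0.559), k3=(-0.963, -0.559), k4=(-0.966, -0.561); state += dt/6·(k1+2k2+2k3+k4)
t=0.010: state=(1.610, -0.966)
t=0.020: state=(1.601, -0.971)
t=0.030: state=(1.591, -0.977)
continuing one RK4 step at a time; state shown every 25 steps (Δt=0.25):
t=0.250: state=(1.361, -1.117)
t=0.500: state=(1.057, -1.323)
t=0.750: state=(0.694, -1.598)
t=1.000: state=(0.252, -1.947)
t=1.250: state=(-0.281, -2.300)
t=1.500: state=(-0.879, -2.415)
t=1.750: state=(-1.441, -1.980)
t=2.000: state=(-1.832, -1.116)
t=2.250: state=(-2.005, -0.315)
t=2.500: state=(-2.013, 0.207)
t=2.560: state=(-1.998, 0.296)
next step: t=2.570: state=(-1.995, 0.310) — y has crossed 0.3
linear interpolation between t=2.560 (0.29580) and t=2.570 (0.30960) → t≈2.563

t = 2.563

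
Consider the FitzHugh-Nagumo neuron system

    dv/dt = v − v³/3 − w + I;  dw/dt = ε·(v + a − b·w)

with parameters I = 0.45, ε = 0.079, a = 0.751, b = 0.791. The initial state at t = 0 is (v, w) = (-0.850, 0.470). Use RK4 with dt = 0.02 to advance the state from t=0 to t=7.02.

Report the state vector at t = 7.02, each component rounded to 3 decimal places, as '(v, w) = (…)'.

(v, w) = (-1.444, -0.039)

t=0.000: state=(-0.850, 0.470)
step 1 (dt=0.02): k1=(-0.665, -0.037), k2=(-0.667, -0.038), k3=(-0.667, -0.038), k4=(-0.668, -0.038); state += dt/6·(k1+2k2+2k3+k4)
t=0.020: state=(-0.863, 0.469)
t=0.040: state=(-0.877, 0.468)
t=0.060: state=(-0.890, 0.468)
continuing one RK4 step at a time; state shown every 25 steps (Δt=0.5):
t=0.500: state=(-1.183, 0.445)
t=1.000: state=(-1.444, 0.409)
t=1.500: state=(-1.584, 0.367)
t=2.000: state=(-1.636, 0.322)
t=2.500: state=(-1.644, 0.277)
t=3.000: state=(-1.632, 0.234)
t=3.500: state=(-1.613, 0.193)
t=4.000: state=(-1.590, 0.154)
t=4.500: state=(-1.567, 0.117)
t=5.000: state=(-1.542, 0.082)
t=5.500: state=(-1.518, 0.049)
t=6.000: state=(-1.494, 0.018)
t=6.500: state=(-1.469, -0.011)
t=7.000: state=(-1.445, -0.038)
t=7.020: state=(-1.444, -0.039)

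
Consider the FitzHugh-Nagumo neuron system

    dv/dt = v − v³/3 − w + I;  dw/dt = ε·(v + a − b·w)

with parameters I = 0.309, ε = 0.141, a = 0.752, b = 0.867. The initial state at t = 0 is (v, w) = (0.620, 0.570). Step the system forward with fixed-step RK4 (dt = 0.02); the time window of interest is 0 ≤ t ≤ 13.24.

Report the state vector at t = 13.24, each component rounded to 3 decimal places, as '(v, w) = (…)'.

t=0.000: state=(0.620, 0.570)
step 1 (dt=0.02): k1=(0.280, 0.124), k2=(0.280, 0.124), k3=(0.280, 0.124), k4=(0.281, 0.124); state += dt/6·(k1+2k2+2k3+k4)
t=0.020: state=(0.626, 0.572)
t=0.040: state=(0.631, 0.575)
t=0.060: state=(0.637, 0.577)
continuing one RK4 step at a time; state shown every 25 steps (Δt=0.5):
t=0.500: state=(0.764, 0.635)
t=1.000: state=(0.903, 0.706)
t=1.500: state=(1.018, 0.781)
t=2.000: state=(1.093, 0.859)
t=2.500: state=(1.126, 0.936)
t=3.000: state=(1.119, 1.008)
t=3.500: state=(1.080, 1.075)
t=4.000: state=(1.014, 1.135)
t=4.500: state=(0.920, 1.185)
t=5.000: state=(0.795, 1.225)
t=5.500: state=(0.626, 1.253)
t=6.000: state=(0.382, 1.265)
t=6.500: state=(0.007, 1.256)
t=7.000: state=(-0.584, 1.214)
t=7.500: state=(-1.327, 1.128)
t=8.000: state=(-1.806, 1.003)
t=8.500: state=(-1.936, 0.865)
t=9.000: state=(-1.934, 0.733)
t=9.500: state=(-1.898, 0.610)
t=10.000: state=(-1.856, 0.496)
t=10.500: state=(-1.812, 0.393)
t=11.000: state=(-1.769, 0.299)
t=11.500: state=(-1.726, 0.213)
t=12.000: state=(-1.684, 0.135)
t=12.500: state=(-1.644, 0.065)
t=13.000: state=(-1.604, 0.001)
t=13.240: state=(-1.585, -0.027)

(v, w) = (-1.585, -0.027)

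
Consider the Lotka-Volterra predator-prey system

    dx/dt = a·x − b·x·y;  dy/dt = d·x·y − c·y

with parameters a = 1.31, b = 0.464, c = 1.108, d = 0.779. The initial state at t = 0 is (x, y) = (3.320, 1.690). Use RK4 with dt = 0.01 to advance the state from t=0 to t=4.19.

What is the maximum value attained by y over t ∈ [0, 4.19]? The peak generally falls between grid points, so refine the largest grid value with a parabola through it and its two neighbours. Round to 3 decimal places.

t=0.000: state=(3.320, 1.690)
step 1 (dt=0.01): k1=(1.746, 2.498), k2=(1.731, 2.528), k3=(1.731, 2.528), k4=(1.716, 2.559); state += dt/6·(k1+2k2+2k3+k4)
t=0.010: state=(3.337, 1.715)
t=0.020: state=(3.354, 1.741)
t=0.030: state=(3.371, 1.768)
continuing one RK4 step at a time; state shown every 20 steps (Δt=0.2):
t=0.200: state=(3.589, 2.325)
t=0.400: state=(3.606, 3.276)
t=0.600: state=(3.270, 4.506)
t=0.800: state=(2.638, 5.736)
t=1.000: state=(1.929, 6.556)
t=1.200: state=(1.345, 6.763)
t=1.400: state=(0.943, 6.462)
t=1.600: state=(0.691, 5.871)
t=1.800: state=(0.538, 5.171)
t=2.000: state=(0.447, 4.471)
t=2.200: state=(0.395, 3.823)
t=2.400: state=(0.370, 3.251)
t=2.600: state=(0.364, 2.757)
t=2.800: state=(0.374, 2.340)
t=3.000: state=(0.398, 1.990)
t=3.200: state=(0.436, 1.701)
t=3.400: state=(0.489, 1.465)
t=3.600: state=(0.560, 1.273)
t=3.800: state=(0.651, 1.121)
t=4.000: state=(0.767, 1.002)
t=4.190: state=(0.904, 0.919)
largest grid value and its neighbours: y(1.160)=6.76912, y(1.170)=6.76974, y(1.180)=6.76899
parabola through these three points peaks at t≈1.170 with y≈6.76974

max y = 6.770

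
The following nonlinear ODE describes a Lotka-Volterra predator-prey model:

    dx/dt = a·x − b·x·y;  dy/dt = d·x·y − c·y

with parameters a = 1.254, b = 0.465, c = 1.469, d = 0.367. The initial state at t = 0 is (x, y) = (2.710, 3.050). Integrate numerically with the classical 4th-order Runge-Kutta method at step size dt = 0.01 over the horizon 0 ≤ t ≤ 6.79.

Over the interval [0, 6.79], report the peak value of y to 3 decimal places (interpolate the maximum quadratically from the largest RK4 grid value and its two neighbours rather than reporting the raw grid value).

t=0.000: state=(2.710, 3.050)
step 1 (dt=0.01): k1=(-0.445, -1.447), k2=(-0.436, -1.446), k3=(-0.436, -1.446), k4=(-0.426, -1.445); state += dt/6·(k1+2k2+2k3+k4)
t=0.010: state=(2.706, 3.036)
t=0.020: state=(2.701, 3.021)
t=0.030: state=(2.697, 3.007)
continuing one RK4 step at a time; state shown every 25 steps (Δt=0.25):
t=0.250: state=(2.655, 2.700)
t=0.500: state=(2.704, 2.389)
t=0.750: state=(2.846, 2.133)
t=1.000: state=(3.075, 1.938)
t=1.250: state=(3.387, 1.804)
t=1.500: state=(3.775, 1.735)
t=1.750: state=(4.225, 1.734)
t=2.000: state=(4.709, 1.809)
t=2.250: state=(5.176, 1.972)
t=2.500: state=(5.551, 2.237)
t=2.750: state=(5.737, 2.605)
t=3.000: state=(5.653, 3.050)
t=3.250: state=(5.284, 3.496)
t=3.500: state=(4.714, 3.834)
t=3.750: state=(4.088, 3.977)
t=4.000: state=(3.531, 3.903)
t=4.250: state=(3.108, 3.662)
t=4.500: state=(2.831, 3.327)
t=4.750: state=(2.687, 2.966)
t=5.000: state=(2.658, 2.623)
t=5.250: state=(2.729, 2.324)
t=5.500: state=(2.892, 2.082)
t=5.750: state=(3.141, 1.901)
t=6.000: state=(3.472, 1.782)
t=6.250: state=(3.876, 1.728)
t=6.500: state=(4.337, 1.744)
t=6.750: state=(4.822, 1.839)
t=6.790: state=(4.899, 1.862)
largest grid value and its neighbours: y(3.780)=3.97868, y(3.790)=3.97869, y(3.800)=3.97835
parabola through these three points peaks at t≈3.785 with y≈3.97873

max y = 3.979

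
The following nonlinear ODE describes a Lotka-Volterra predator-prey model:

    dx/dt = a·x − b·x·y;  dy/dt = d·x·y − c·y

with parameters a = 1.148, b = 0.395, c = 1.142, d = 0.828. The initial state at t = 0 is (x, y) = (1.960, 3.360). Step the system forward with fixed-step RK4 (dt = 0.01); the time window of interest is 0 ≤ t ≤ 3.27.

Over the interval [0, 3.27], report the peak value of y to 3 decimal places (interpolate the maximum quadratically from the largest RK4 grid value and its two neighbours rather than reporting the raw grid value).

t=0.000: state=(1.960, 3.360)
step 1 (dt=0.01): k1=(-0.351, 1.616), k2=(-0.357, 1.615), k3=(-0.357, 1.615), k4=(-0.363, 1.614); state += dt/6·(k1+2k2+2k3+k4)
t=0.010: state=(1.956, 3.376)
t=0.020: state=(1.953, 3.392)
t=0.030: state=(1.949, 3.408)
continuing one RK4 step at a time; state shown every 20 steps (Δt=0.2):
t=0.200: state=(1.867, 3.673)
t=0.400: state=(1.738, 3.942)
t=0.600: state=(1.589, 4.132)
t=0.800: state=(1.436, 4.224)
t=1.000: state=(1.294, 4.213)
t=1.200: state=(1.171, 4.111)
t=1.400: state=(1.072, 3.938)
t=1.600: state=(0.996, 3.717)
t=1.800: state=(0.943, 3.473)
t=2.000: state=(0.911, 3.221)
t=2.200: state=(0.897, 2.977)
t=2.400: state=(0.900, 2.749)
t=2.600: state=(0.919, 2.543)
t=2.800: state=(0.953, 2.362)
t=3.000: state=(1.001, 2.210)
t=3.200: state=(1.063, 2.086)
t=3.270: state=(1.088, 2.049)
largest grid value and its neighbours: y(0.870)=4.23193, y(0.880)=4.23198, y(0.890)=4.23179
parabola through these three points peaks at t≈0.877 with y≈4.23199

max y = 4.232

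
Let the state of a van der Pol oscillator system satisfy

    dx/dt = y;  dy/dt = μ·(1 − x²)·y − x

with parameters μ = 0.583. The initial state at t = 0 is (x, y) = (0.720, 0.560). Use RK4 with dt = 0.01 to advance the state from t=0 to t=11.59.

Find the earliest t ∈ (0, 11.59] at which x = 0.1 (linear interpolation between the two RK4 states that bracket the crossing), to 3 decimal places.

t=0.000: state=(0.720, 0.560)
step 1 (dt=0.01): k1=(0.560, -0.563), k2=(0.557, -0.568), k3=(0.557, -0.568), k4=(0.554, -0.573); state += dt/6·(k1+2k2+2k3+k4)
t=0.010: state=(0.726, 0.554)
t=0.020: state=(0.731, 0.549)
t=0.030: state=(0.737, 0.543)
continuing one RK4 step at a time; state shown every 50 steps (Δt=0.5):
t=0.500: state=(0.912, 0.181)
t=1.000: state=(0.888, -0.281)
t=1.500: state=(0.633, -0.733)
t=2.000: state=(0.157, -1.168)
t=2.040: state=(0.110, -1.201)
next step: t=2.050: state=(0.098, -1.209) — x has crossed 0.1
linear interpolation between t=2.040 (0.10957) and t=2.050 (0.09752) → t≈2.048

t = 2.048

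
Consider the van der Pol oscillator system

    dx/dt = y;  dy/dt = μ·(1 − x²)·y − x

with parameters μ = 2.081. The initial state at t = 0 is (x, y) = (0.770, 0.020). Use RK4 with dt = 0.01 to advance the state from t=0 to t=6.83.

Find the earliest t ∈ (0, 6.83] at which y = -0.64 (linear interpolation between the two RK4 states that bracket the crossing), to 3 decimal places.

t=0.000: state=(0.770, 0.020)
step 1 (dt=0.01): k1=(0.020, -0.753), k2=(0.016, -0.756), k3=(0.016, -0.756), k4=(0.012, -0.760); state += dt/6·(k1+2k2+2k3+k4)
t=0.010: state=(0.770, 0.012)
t=0.020: state=(0.770, 0.005)
t=0.030: state=(0.770, -0.003)
continuing one RK4 step at a time; state shown every 25 steps (Δt=0.25):
t=0.250: state=(0.750, -0.189)
t=0.500: state=(0.671, -0.448)
t=0.640: state=(0.596, -0.631)
next step: t=0.650: state=(0.590, -0.645) — y has crossed -0.64
linear interpolation between t=0.640 (-0.63095) and t=0.650 (-0.64549) → t≈0.646

t = 0.646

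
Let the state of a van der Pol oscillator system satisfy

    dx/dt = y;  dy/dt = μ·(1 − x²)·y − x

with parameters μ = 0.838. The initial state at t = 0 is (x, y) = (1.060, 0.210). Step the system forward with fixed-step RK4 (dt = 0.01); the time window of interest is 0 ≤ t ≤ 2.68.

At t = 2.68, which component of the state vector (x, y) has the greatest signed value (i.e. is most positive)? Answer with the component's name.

t=0.000: state=(1.060, 0.210)
step 1 (dt=0.01): k1=(0.210, -1.082), k2=(0.205, -1.083), k3=(0.205, -1.083), k4=(0.199, -1.083); state += dt/6·(k1+2k2+2k3+k4)
t=0.010: state=(1.062, 0.199)
t=0.020: state=(1.064, 0.188)
t=0.030: state=(1.066, 0.177)
continuing one RK4 step at a time; state shown every 10 steps (Δt=0.1):
t=0.100: state=(1.076, 0.101)
t=0.200: state=(1.080, -0.007)
t=0.300: state=(1.074, -0.114)
t=0.400: state=(1.057, -0.219)
t=0.500: state=(1.030, -0.321)
t=0.600: state=(0.993, -0.422)
t=0.700: state=(0.946, -0.521)
t=0.800: state=(0.889, -0.621)
t=0.900: state=(0.822, -0.721)
t=1.000: state=(0.745, -0.825)
t=1.100: state=(0.657, -0.932)
t=1.200: state=(0.558, -1.045)
t=1.300: state=(0.448, -1.165)
t=1.400: state=(0.325, -1.291)
t=1.500: state=(0.189, -1.423)
t=1.600: state=(0.040, -1.557)
t=1.700: state=(-0.122, -1.689)
t=1.800: state=(-0.297, -1.808)
t=1.900: state=(-0.483, -1.900)
t=2.000: state=(-0.676, -1.949)
t=2.100: state=(-0.871, -1.937)
t=2.200: state=(-1.061, -1.851)
t=2.300: state=(-1.238, -1.687)
t=2.400: state=(-1.396, -1.458)
t=2.500: state=(-1.529, -1.185)
t=2.600: state=(-1.633, -0.896)
t=2.680: state=(-1.695, -0.670)
compare at T: x=-1.695, y=-0.670

largest component: y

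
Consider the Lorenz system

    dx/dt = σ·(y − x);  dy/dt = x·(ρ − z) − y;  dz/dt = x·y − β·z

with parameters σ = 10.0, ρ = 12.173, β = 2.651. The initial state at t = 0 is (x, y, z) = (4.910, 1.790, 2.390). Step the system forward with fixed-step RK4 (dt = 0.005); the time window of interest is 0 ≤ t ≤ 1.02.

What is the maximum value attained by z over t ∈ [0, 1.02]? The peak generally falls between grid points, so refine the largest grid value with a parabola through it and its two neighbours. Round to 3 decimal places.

max z = 16.993

t=0.000: state=(4.910, 1.790, 2.390)
step 1 (dt=0.005): k1=(-31.200, 46.245, 2.453), k2=(-29.264, 45.336, 2.856), k3=(-29.335, 45.381, 2.851), k4=(-27.464, 44.515, 3.233); state += dt/6·(k1+2k2+2k3+k4)
t=0.005: state=(4.763, 2.017, 2.404)
t=0.010: state=(4.635, 2.235, 2.422)
t=0.015: state=(4.523, 2.447, 2.444)
continuing one RK4 step at a time; state shown every 10 steps (Δt=0.05):
t=0.050: state=(4.123, 3.777, 2.674)
t=0.100: state=(4.351, 5.474, 3.254)
t=0.150: state=(5.149, 7.149, 4.255)
t=0.200: state=(6.289, 8.785, 5.872)
t=0.250: state=(7.568, 10.092, 8.238)
t=0.300: state=(8.699, 10.570, 11.209)
t=0.350: state=(9.313, 9.794, 14.184)
t=0.400: state=(9.122, 7.879, 16.290)
t=0.450: state=(8.136, 5.553, 16.993)
t=0.500: state=(6.683, 3.602, 16.458)
t=0.550: state=(5.181, 2.352, 15.225)
t=0.600: state=(3.916, 1.719, 13.757)
t=0.650: state=(2.993, 1.489, 12.302)
t=0.700: state=(2.395, 1.485, 10.959)
t=0.750: state=(2.060, 1.609, 9.757)
t=0.800: state=(1.924, 1.815, 8.704)
t=0.850: state=(1.938, 2.095, 7.799)
t=0.900: state=(2.074, 2.458, 7.044)
t=0.950: state=(2.320, 2.920, 6.445)
t=1.000: state=(2.676, 3.502, 6.020)
t=1.020: state=(2.851, 3.772, 5.905)
largest grid value and its neighbours: z(0.445)=16.98572, z(0.450)=16.99282, z(0.455)=16.98722
parabola through these three points peaks at t≈0.450 with z≈16.99284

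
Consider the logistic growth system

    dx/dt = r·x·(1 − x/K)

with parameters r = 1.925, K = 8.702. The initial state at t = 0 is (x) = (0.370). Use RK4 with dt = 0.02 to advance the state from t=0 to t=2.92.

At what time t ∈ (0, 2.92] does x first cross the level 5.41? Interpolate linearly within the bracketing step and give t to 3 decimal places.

t=0.000: state=(0.370)
step 1 (dt=0.02): k1=(0.682), k2=(0.694), k3=(0.694), k4=(0.706); state += dt/6·(k1+2k2+2k3+k4)
t=0.020: state=(0.384)
t=0.040: state=(0.398)
t=0.060: state=(0.413)
continuing one RK4 step at a time; state shown every 5 steps (Δt=0.1):
t=0.100: state=(0.445)
t=0.200: state=(0.533)
t=0.300: state=(0.638)
t=0.400: state=(0.762)
t=0.500: state=(0.906)
t=0.600: state=(1.075)
t=0.700: state=(1.270)
t=0.800: state=(1.493)
t=0.900: state=(1.747)
t=1.000: state=(2.031)
t=1.100: state=(2.346)
t=1.200: state=(2.690)
t=1.300: state=(3.060)
t=1.400: state=(3.452)
t=1.500: state=(3.860)
t=1.600: state=(4.276)
t=1.700: state=(4.694)
t=1.800: state=(5.106)
t=1.860: state=(5.347)
next step: t=1.880: state=(5.426) — x has crossed 5.41
linear interpolation between t=1.860 (5.34712) and t=1.880 (5.42613) → t≈1.876

t = 1.876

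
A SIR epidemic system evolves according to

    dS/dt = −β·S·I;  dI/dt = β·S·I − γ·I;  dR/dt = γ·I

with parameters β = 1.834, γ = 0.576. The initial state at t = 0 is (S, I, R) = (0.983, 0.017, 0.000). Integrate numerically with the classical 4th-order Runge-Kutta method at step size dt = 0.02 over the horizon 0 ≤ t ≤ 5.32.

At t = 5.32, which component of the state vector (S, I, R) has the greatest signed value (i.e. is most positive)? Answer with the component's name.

largest component: R

t=0.000: state=(0.983, 0.017, 0.000)
step 1 (dt=0.02): k1=(-0.031, 0.021, 0.010), k2=(-0.031, 0.021, 0.010), k3=(-0.031, 0.021, 0.010), k4=(-0.031, 0.021, 0.010); state += dt/6·(k1+2k2+2k3+k4)
t=0.020: state=(0.982, 0.017, 0.000)
t=0.040: state=(0.982, 0.018, 0.000)
t=0.060: state=(0.981, 0.018, 0.001)
continuing one RK4 step at a time; state shown every 10 steps (Δt=0.2):
t=0.200: state=(0.976, 0.022, 0.002)
t=0.400: state=(0.967, 0.028, 0.005)
t=0.600: state=(0.956, 0.035, 0.009)
t=0.800: state=(0.943, 0.044, 0.013)
t=1.000: state=(0.926, 0.056, 0.019)
t=1.200: state=(0.905, 0.069, 0.026)
t=1.400: state=(0.879, 0.086, 0.035)
t=1.600: state=(0.849, 0.105, 0.046)
t=1.800: state=(0.814, 0.127, 0.059)
t=2.000: state=(0.774, 0.151, 0.075)
t=2.200: state=(0.729, 0.177, 0.094)
t=2.400: state=(0.679, 0.205, 0.116)
t=2.600: state=(0.627, 0.232, 0.141)
t=2.800: state=(0.573, 0.257, 0.169)
t=3.000: state=(0.519, 0.280, 0.200)
t=3.200: state=(0.467, 0.299, 0.234)
t=3.400: state=(0.417, 0.314, 0.269)
t=3.600: state=(0.371, 0.323, 0.306)
t=3.800: state=(0.329, 0.327, 0.343)
t=4.000: state=(0.292, 0.327, 0.381)
t=4.200: state=(0.259, 0.322, 0.419)
t=4.400: state=(0.231, 0.314, 0.455)
t=4.600: state=(0.206, 0.303, 0.491)
t=4.800: state=(0.185, 0.290, 0.525)
t=5.000: state=(0.167, 0.276, 0.558)
t=5.200: state=(0.151, 0.261, 0.589)
t=5.320: state=(0.143, 0.251, 0.606)
compare at T: S=0.143, I=0.251, R=0.606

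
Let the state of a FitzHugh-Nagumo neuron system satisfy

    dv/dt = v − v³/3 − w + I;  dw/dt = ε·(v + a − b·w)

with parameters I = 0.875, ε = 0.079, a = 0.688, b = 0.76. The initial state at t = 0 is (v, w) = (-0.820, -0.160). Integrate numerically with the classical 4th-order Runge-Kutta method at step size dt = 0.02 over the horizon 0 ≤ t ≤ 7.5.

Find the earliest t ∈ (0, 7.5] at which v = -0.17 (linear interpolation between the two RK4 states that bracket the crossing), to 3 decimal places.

t=0.000: state=(-0.820, -0.160)
step 1 (dt=0.02): k1=(0.399, -0.001), k2=(0.400, -0.001), k3=(0.400, -0.001), k4=(0.401, -0.000); state += dt/6·(k1+2k2+2k3+k4)
t=0.020: state=(-0.812, -0.160)
t=0.040: state=(-0.804, -0.160)
t=0.060: state=(-0.796, -0.160)
continuing one RK4 step at a time; state shown every 25 steps (Δt=0.5):
t=0.500: state=(-0.598, -0.156)
t=1.000: state=(-0.296, -0.143)
t=1.160: state=(-0.170, -0.135)
next step: t=1.180: state=(-0.153, -0.134) — v has crossed -0.17
linear interpolation between t=1.160 (-0.17011) and t=1.180 (-0.15311) → t≈1.160

t = 1.160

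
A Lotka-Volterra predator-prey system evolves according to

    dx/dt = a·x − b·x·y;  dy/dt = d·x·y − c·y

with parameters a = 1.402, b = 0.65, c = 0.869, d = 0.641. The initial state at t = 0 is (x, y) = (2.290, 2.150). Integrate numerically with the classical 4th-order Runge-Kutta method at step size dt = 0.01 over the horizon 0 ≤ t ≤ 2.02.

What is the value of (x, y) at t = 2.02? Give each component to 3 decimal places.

t=0.000: state=(2.290, 2.150)
step 1 (dt=0.01): k1=(0.010, 1.288), k2=(0.001, 1.292), k3=(0.001, 1.291), k4=(-0.009, 1.295); state += dt/6·(k1+2k2+2k3+k4)
t=0.010: state=(2.290, 2.163)
t=0.020: state=(2.290, 2.176)
t=0.030: state=(2.289, 2.189)
continuing one RK4 step at a time; state shown every 10 steps (Δt=0.1):
t=0.100: state=(2.281, 2.282)
t=0.200: state=(2.253, 2.420)
t=0.300: state=(2.205, 2.559)
t=0.400: state=(2.138, 2.697)
t=0.500: state=(2.055, 2.828)
t=0.600: state=(1.960, 2.949)
t=0.700: state=(1.855, 3.055)
t=0.800: state=(1.744, 3.144)
t=0.900: state=(1.632, 3.211)
t=1.000: state=(1.522, 3.257)
t=1.100: state=(1.415, 3.281)
t=1.200: state=(1.315, 3.283)
t=1.300: state=(1.223, 3.264)
t=1.400: state=(1.139, 3.228)
t=1.500: state=(1.065, 3.176)
t=1.600: state=(0.998, 3.110)
t=1.700: state=(0.941, 3.034)
t=1.800: state=(0.891, 2.950)
t=1.900: state=(0.849, 2.859)
t=2.000: state=(0.813, 2.764)
t=2.020: state=(0.807, 2.745)

(x, y) = (0.807, 2.745)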